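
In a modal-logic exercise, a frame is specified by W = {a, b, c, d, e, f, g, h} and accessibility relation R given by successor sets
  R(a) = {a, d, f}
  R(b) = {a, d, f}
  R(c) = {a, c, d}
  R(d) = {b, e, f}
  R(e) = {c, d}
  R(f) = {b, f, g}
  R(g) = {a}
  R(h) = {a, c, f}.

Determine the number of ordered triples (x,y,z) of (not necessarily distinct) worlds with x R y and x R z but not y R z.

29

Enumerating: (a,d,a), (a,d,d), (a,f,a), (a,f,d), (b,d,a), (b,d,d), (b,f,a), (b,f,d), (c,a,c), (c,d,a), (c,d,c), (c,d,d), … and 17 more.
Total: 29.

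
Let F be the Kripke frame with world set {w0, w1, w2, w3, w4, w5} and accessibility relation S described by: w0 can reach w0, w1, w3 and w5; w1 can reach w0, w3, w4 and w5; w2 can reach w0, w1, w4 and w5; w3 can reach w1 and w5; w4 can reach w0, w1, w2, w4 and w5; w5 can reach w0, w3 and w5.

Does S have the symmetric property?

Symmetric: no — w0 S w3 but not w3 S w0.

No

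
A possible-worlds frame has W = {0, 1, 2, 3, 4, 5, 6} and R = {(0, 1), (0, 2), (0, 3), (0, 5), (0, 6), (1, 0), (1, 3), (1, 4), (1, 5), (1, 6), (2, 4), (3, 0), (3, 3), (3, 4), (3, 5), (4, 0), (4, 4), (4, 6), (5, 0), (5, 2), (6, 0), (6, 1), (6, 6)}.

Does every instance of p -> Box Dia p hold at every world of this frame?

The schema B characterises exactly the symmetric frames.
Symmetric: no — 0 R 2 but not 2 R 0.

No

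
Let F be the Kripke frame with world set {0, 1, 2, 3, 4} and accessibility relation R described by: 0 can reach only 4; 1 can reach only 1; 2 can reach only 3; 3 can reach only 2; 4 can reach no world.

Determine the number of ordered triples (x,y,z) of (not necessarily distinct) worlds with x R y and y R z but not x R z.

2

Enumerating: (2,3,2), (3,2,3).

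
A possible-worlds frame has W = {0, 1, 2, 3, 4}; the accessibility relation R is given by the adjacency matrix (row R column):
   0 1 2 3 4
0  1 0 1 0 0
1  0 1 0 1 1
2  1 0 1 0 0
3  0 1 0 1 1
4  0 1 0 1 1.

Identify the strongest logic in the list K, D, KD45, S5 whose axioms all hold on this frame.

S5

Serial (axiom D): yes — every world has a successor (e.g. 0 R 0).
Euclidean (axiom 5): yes — any two successors of a common world are R-related.
Transitive (axiom 4): yes — every two-step R-path is closed by a direct edge.
Reflexive (axiom T): yes — every world is R-related to itself.
So F validates K, D, KD45, S5. The strongest is S5.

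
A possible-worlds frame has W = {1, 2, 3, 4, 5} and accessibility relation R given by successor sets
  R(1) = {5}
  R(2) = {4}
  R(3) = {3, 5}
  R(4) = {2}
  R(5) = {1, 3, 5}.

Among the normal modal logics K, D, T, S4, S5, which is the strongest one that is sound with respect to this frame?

D

Serial (axiom D): yes — every world has a successor (e.g. 1 R 5).
Reflexive (axiom T): no — 1 is not related to itself.
Transitive (axiom 4): no — 1 R 5 and 5 R 3, but not 1 R 3.
Euclidean (axiom 5): no — 5 R 1 and 5 R 3, but not 1 R 3.
So F validates K, D; T would additionally require R to be reflexive. The strongest is D.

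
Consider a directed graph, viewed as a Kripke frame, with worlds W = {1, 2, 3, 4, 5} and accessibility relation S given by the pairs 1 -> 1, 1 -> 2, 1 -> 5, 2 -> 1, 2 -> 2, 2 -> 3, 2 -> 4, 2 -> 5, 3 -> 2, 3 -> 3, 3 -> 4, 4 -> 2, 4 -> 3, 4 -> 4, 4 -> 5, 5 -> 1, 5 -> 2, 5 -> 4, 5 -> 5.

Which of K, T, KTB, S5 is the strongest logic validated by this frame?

Reflexive (axiom T): yes — every world is S-related to itself.
Symmetric (axiom B): yes — every pair in S has its reverse in S.
Euclidean (axiom 5): no — 2 S 1 and 2 S 3, but not 1 S 3.
So F validates K, T, KTB; S5 would additionally require S to be Euclidean. The strongest is KTB.

KTB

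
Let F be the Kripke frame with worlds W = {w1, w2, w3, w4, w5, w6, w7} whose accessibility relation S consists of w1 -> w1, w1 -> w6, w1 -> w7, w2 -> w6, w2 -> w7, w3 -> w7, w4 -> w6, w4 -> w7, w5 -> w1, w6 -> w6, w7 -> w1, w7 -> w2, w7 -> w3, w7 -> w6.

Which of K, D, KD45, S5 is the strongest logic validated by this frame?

Serial (axiom D): yes — every world has a successor (e.g. w1 S w1).
Euclidean (axiom 5): no — w1 S w6 and w1 S w7, but not w6 S w7.
Transitive (axiom 4): no — w1 S w7 and w7 S w2, but not w1 S w2.
Reflexive (axiom T): no — w2 is not related to itself.
So F validates K, D; KD45 would additionally require S to be Euclidean and transitive. The strongest is D.

D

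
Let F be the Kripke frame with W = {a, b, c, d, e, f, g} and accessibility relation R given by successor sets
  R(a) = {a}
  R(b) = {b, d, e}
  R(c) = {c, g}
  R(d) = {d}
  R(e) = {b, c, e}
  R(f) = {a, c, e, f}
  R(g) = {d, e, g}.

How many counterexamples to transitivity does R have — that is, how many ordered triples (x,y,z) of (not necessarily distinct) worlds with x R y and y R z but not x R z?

9

Enumerating: (b,e,c), (c,g,d), (c,g,e), (e,b,d), (e,c,g), (f,c,g), (f,e,b), (g,e,b), (g,e,c).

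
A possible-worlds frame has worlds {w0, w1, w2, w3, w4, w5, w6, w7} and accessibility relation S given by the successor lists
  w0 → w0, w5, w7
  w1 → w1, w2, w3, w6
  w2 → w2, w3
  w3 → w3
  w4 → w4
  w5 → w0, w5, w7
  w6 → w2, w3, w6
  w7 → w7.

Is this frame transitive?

Transitive: yes — every two-step S-path is closed by a direct edge.

Yes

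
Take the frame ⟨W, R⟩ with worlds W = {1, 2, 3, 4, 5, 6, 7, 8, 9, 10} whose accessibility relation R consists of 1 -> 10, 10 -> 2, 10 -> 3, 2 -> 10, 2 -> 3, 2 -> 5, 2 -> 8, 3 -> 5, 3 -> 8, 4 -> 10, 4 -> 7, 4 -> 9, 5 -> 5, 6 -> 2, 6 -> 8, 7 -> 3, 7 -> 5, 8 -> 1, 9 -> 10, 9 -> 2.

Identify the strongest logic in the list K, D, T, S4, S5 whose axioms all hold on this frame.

D

Serial (axiom D): yes — every world has a successor (e.g. 1 R 10).
Reflexive (axiom T): no — 1 is not related to itself.
Transitive (axiom 4): no — 1 R 10 and 10 R 2, but not 1 R 2.
Euclidean (axiom 5): no — 10 R 3 and 10 R 2, but not 3 R 2.
So F validates K, D; T would additionally require R to be reflexive. The strongest is D.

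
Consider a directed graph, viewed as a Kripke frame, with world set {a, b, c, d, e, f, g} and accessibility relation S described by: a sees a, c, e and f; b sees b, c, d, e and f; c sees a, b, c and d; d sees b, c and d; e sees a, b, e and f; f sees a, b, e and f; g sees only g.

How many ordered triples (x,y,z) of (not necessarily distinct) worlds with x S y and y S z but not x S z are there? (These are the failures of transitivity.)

20

Enumerating: (a,c,b), (a,c,d), (a,e,b), (a,f,b), (b,c,a), (b,e,a), (b,f,a), (c,a,e), (c,a,f), (c,b,e), (c,b,f), (d,b,e), … and 8 more.
Total: 20.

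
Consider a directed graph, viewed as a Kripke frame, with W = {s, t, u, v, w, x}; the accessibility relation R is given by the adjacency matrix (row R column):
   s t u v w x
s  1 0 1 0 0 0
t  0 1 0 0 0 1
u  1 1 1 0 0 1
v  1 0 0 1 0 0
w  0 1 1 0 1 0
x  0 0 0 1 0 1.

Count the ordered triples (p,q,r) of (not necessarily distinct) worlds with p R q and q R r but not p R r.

Enumerating: (s,u,t), (s,u,x), (t,x,v), (u,x,v), (v,s,u), (w,t,x), (w,u,s), (w,u,x), (x,v,s).

9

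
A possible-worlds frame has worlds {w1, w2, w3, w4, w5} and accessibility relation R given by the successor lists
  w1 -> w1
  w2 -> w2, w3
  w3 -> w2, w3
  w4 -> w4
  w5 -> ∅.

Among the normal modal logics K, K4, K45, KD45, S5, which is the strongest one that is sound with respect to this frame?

K45

Transitive (axiom 4): yes — every two-step R-path is closed by a direct edge.
Euclidean (axiom 5): yes — any two successors of a common world are R-related.
Serial (axiom D): no — w5 has no R-successor.
Reflexive (axiom T): no — w5 is not related to itself.
So F validates K, K4, K45; KD45 would additionally require R to be serial. The strongest is K45.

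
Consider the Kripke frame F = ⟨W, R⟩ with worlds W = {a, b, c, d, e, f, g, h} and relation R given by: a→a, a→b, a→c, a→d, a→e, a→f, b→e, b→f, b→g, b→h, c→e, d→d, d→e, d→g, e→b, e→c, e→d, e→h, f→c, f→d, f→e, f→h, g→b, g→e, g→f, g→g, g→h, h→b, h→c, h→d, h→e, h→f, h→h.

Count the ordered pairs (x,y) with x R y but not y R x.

Enumerating: (a,b), (a,c), (a,d), (a,e), (a,f), (b,f), (d,g), (f,c), (f,d), (f,e), (g,e), (g,f), (g,h), (h,c), (h,d).

15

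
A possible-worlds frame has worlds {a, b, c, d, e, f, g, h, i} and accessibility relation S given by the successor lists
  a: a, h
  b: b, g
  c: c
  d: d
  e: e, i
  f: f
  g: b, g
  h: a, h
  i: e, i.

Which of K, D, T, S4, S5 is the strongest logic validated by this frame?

S5

Serial (axiom D): yes — every world has a successor (e.g. a S a).
Reflexive (axiom T): yes — every world is S-related to itself.
Transitive (axiom 4): yes — every two-step S-path is closed by a direct edge.
Euclidean (axiom 5): yes — any two successors of a common world are S-related.
So F validates K, D, T, S4, S5. The strongest is S5.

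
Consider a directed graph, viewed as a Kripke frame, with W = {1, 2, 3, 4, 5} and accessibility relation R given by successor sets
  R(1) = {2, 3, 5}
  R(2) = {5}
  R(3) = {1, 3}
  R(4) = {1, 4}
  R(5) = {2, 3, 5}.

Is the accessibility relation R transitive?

Transitive: no — 2 R 5 and 5 R 3, but not 2 R 3.

No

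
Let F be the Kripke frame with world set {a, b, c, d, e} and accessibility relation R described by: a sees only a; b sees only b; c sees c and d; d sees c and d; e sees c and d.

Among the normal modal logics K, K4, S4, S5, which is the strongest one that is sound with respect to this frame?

Transitive (axiom 4): yes — every two-step R-path is closed by a direct edge.
Reflexive (axiom T): no — e is not related to itself.
Euclidean (axiom 5): yes — any two successors of a common world are R-related.
So F validates K, K4; S4 would additionally require R to be reflexive. The strongest is K4.

K4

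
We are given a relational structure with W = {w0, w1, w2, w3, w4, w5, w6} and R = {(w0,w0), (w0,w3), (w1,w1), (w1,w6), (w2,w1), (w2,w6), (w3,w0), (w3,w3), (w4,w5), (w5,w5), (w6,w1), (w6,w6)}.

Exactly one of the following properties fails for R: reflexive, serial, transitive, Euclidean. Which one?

reflexive

Reflexive: no — w2 is not related to itself.
Serial: yes — every world has a successor (e.g. w0 R w0).
Transitive: yes — every two-step R-path is closed by a direct edge.
Euclidean: yes — any two successors of a common world are R-related.
Only reflexive fails.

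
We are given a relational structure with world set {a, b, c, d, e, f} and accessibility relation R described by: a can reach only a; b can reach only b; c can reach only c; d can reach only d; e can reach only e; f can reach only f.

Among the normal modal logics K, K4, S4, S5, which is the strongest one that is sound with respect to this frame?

Transitive (axiom 4): yes — every two-step R-path is closed by a direct edge.
Reflexive (axiom T): yes — every world is R-related to itself.
Euclidean (axiom 5): yes — any two successors of a common world are R-related.
So F validates K, K4, S4, S5. The strongest is S5.

S5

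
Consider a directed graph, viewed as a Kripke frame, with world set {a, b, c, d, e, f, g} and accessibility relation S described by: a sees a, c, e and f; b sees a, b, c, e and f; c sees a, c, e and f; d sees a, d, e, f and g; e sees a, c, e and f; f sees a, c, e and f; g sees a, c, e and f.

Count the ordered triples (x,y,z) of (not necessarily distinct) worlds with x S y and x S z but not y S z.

12

Enumerating: (b,a,b), (b,c,b), (b,e,b), (b,f,b), (d,a,d), (d,a,g), (d,e,d), (d,e,g), (d,f,d), (d,f,g), (d,g,d), (d,g,g).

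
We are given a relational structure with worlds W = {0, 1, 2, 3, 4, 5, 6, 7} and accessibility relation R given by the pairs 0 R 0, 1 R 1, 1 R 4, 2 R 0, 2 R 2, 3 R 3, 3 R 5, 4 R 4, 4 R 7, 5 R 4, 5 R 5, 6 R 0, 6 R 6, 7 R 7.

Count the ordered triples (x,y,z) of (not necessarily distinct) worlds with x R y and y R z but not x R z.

Enumerating: (1,4,7), (3,5,4), (5,4,7).

3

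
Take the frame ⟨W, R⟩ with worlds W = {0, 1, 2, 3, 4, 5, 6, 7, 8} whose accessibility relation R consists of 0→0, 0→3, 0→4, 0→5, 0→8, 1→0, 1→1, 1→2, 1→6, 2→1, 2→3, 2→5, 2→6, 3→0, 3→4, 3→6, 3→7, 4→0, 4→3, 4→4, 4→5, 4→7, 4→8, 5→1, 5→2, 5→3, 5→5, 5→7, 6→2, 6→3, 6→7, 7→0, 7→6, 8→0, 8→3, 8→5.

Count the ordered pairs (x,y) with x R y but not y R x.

Enumerating: (0,5), (1,0), (1,6), (2,3), (3,7), (4,5), (4,7), (4,8), (5,1), (5,3), (5,7), (7,0), (8,3), (8,5).

14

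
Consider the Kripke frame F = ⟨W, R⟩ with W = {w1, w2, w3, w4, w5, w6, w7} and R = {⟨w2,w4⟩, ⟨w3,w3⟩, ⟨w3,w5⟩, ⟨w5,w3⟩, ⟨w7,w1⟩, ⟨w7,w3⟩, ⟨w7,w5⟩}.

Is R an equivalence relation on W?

Reflexive: no — w1 is not related to itself.
Symmetric: no — w2 R w4 but not w4 R w2.
Transitive: no — w5 R w3 and w3 R w5, but not w5 R w5.
So R is not an equivalence relation.

No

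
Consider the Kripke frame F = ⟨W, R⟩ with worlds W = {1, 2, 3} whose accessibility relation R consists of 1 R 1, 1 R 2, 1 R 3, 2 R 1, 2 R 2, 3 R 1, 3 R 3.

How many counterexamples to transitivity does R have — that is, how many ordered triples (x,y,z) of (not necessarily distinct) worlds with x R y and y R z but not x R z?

2

Enumerating: (2,1,3), (3,1,2).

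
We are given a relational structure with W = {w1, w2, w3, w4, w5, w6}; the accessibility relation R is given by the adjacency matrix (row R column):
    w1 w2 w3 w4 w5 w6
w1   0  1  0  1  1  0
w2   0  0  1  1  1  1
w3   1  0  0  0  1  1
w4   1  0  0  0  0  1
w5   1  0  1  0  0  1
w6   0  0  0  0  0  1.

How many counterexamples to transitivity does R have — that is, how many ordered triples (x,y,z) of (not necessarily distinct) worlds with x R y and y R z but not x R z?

Enumerating: (w1,w2,w3), (w1,w2,w6), (w1,w4,w1), (w1,w4,w6), (w1,w5,w1), (w1,w5,w3), (w1,w5,w6), (w2,w3,w1), (w2,w4,w1), (w2,w5,w1), (w3,w1,w2), (w3,w1,w4), … and 8 more.
Total: 20.

20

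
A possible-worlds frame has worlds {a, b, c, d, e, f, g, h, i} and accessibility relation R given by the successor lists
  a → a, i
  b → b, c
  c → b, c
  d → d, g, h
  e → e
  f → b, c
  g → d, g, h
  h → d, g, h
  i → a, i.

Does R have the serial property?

Yes

Serial: yes — every world has a successor (e.g. a R a).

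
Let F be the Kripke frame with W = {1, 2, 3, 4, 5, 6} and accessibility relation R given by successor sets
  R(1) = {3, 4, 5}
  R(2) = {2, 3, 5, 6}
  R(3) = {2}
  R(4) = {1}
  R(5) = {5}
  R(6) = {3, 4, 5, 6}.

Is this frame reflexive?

No

Reflexive: no — 1 is not related to itself.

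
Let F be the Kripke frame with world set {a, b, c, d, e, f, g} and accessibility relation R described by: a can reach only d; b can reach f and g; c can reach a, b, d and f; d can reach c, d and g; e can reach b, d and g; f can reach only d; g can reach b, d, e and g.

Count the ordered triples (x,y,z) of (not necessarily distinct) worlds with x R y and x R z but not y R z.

Enumerating: (b,f,f), (b,f,g), (b,g,f), (c,a,a), (c,a,b), (c,a,f), (c,b,a), (c,b,b), (c,b,d), (c,d,a), (c,d,b), (c,d,f), … and 15 more.
Total: 27.

27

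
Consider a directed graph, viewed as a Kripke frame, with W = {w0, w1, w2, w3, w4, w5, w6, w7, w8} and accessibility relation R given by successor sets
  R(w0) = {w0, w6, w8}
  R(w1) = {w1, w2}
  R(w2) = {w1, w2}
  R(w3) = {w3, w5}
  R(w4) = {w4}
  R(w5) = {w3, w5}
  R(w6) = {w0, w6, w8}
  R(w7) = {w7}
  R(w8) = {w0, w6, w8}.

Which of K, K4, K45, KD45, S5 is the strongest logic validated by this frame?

S5

Transitive (axiom 4): yes — every two-step R-path is closed by a direct edge.
Euclidean (axiom 5): yes — any two successors of a common world are R-related.
Serial (axiom D): yes — every world has a successor (e.g. w0 R w0).
Reflexive (axiom T): yes — every world is R-related to itself.
So F validates K, K4, K45, KD45, S5. The strongest is S5.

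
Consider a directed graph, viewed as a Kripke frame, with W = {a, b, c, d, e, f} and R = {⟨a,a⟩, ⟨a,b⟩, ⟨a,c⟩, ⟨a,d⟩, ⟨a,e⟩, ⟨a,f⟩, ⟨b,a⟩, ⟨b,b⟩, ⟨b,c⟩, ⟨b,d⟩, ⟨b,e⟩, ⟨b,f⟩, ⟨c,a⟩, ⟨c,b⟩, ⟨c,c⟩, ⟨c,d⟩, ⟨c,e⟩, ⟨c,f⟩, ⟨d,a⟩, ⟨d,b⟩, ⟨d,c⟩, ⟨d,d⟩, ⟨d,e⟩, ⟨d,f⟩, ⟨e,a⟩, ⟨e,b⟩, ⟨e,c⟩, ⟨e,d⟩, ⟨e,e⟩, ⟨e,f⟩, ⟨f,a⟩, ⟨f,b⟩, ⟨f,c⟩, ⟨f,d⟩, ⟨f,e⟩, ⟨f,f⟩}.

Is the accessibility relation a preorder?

Reflexive: yes — every world is R-related to itself.
Transitive: yes — every two-step R-path is closed by a direct edge.
So R is a preorder.

Yes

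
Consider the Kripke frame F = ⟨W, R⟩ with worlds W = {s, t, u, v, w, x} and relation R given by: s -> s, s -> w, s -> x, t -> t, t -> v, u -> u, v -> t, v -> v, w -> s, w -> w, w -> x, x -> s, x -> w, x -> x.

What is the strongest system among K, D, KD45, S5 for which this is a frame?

S5

Serial (axiom D): yes — every world has a successor (e.g. s R s).
Euclidean (axiom 5): yes — any two successors of a common world are R-related.
Transitive (axiom 4): yes — every two-step R-path is closed by a direct edge.
Reflexive (axiom T): yes — every world is R-related to itself.
So F validates K, D, KD45, S5. The strongest is S5.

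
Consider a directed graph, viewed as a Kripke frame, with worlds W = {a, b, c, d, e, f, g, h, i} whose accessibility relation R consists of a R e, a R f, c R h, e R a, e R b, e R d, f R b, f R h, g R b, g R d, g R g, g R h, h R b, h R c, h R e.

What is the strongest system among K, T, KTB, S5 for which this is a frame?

Reflexive (axiom T): no — a is not related to itself.
Symmetric (axiom B): no — a R f but not f R a.
Euclidean (axiom 5): no — a R e and a R f, but not e R f.
So F validates K; T would additionally require R to be reflexive. The strongest is K.

K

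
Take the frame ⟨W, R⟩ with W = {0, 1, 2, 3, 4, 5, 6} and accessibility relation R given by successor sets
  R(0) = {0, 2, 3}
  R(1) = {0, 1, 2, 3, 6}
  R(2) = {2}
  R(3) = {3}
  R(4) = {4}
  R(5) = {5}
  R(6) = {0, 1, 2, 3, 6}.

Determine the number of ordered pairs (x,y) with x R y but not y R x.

Enumerating: (0,2), (0,3), (1,0), (1,2), (1,3), (6,0), (6,2), (6,3).

8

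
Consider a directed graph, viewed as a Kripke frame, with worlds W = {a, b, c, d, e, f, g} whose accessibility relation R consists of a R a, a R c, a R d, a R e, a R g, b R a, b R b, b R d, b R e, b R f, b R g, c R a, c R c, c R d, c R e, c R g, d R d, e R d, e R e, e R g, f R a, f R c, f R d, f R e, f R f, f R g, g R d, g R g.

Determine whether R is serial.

Yes

Serial: yes — every world has a successor (e.g. a R a).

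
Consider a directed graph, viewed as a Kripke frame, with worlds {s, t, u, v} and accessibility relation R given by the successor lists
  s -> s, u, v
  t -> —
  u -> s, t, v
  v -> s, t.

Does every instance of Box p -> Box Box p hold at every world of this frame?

No

The schema 4 characterises exactly the transitive frames.
Transitive: no — s R u and u R t, but not s R t.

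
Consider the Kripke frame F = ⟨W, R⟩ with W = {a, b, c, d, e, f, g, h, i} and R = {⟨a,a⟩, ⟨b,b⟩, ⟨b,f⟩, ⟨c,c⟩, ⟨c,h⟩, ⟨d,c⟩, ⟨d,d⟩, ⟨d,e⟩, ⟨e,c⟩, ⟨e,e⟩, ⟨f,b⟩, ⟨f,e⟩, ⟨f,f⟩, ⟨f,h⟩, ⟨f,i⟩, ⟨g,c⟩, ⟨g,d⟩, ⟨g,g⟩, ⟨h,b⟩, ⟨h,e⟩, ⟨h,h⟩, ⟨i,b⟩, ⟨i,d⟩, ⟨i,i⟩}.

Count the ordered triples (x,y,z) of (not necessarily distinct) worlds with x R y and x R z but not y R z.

28

Enumerating: (c,h,c), (d,c,d), (d,c,e), (d,e,d), (e,c,e), (f,b,e), (f,b,h), (f,b,i), (f,e,b), (f,e,f), (f,e,h), (f,e,i), … and 16 more.
Total: 28.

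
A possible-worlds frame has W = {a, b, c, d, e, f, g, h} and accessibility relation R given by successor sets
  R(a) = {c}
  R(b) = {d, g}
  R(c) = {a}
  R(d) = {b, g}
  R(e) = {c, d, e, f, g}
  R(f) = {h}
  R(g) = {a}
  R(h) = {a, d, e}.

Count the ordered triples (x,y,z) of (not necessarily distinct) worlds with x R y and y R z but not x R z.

20

Enumerating: (a,c,a), (b,d,b), (b,g,a), (c,a,c), (d,b,d), (d,g,a), (e,c,a), (e,d,b), (e,f,h), (e,g,a), (f,h,a), (f,h,d), … and 8 more.
Total: 20.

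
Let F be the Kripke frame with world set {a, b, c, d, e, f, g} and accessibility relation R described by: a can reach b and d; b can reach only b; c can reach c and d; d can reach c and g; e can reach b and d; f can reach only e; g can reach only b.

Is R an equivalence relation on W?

Reflexive: no — a is not related to itself.
Symmetric: no — a R b but not b R a.
Transitive: no — a R d and d R c, but not a R c.
So R is not an equivalence relation.

No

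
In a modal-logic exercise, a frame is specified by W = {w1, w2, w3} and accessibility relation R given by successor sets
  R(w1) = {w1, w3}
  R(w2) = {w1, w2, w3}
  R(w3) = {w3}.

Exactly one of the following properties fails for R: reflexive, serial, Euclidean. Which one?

Reflexive: yes — every world is R-related to itself.
Serial: yes — every world has a successor (e.g. w1 R w1).
Euclidean: no — w2 R w3 and w2 R w1, but not w3 R w1.
Only Euclidean fails.

Euclidean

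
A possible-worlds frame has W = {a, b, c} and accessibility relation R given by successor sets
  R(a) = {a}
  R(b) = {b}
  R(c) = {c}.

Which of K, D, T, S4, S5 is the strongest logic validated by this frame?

S5

Serial (axiom D): yes — every world has a successor (e.g. a R a).
Reflexive (axiom T): yes — every world is R-related to itself.
Transitive (axiom 4): yes — every two-step R-path is closed by a direct edge.
Euclidean (axiom 5): yes — any two successors of a common world are R-related.
So F validates K, D, T, S4, S5. The strongest is S5.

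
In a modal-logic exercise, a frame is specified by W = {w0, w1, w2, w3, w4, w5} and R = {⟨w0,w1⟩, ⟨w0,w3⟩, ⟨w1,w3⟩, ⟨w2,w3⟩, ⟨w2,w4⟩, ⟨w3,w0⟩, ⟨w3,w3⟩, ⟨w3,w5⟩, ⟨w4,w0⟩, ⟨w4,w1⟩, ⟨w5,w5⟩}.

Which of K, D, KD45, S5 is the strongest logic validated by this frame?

Serial (axiom D): yes — every world has a successor (e.g. w0 R w1).
Euclidean (axiom 5): no — w0 R w3 and w0 R w1, but not w3 R w1.
Transitive (axiom 4): no — w0 R w3 and w3 R w5, but not w0 R w5.
Reflexive (axiom T): no — w0 is not related to itself.
So F validates K, D; KD45 would additionally require R to be Euclidean and transitive. The strongest is D.

D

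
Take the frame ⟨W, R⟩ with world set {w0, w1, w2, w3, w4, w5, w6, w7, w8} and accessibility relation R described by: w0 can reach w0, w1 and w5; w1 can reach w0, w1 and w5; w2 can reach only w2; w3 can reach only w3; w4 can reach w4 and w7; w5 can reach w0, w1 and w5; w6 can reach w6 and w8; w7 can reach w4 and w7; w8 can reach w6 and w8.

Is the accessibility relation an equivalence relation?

Yes

Reflexive: yes — every world is R-related to itself.
Symmetric: yes — every pair in R has its reverse in R.
Transitive: yes — every two-step R-path is closed by a direct edge.
So R is an equivalence relation.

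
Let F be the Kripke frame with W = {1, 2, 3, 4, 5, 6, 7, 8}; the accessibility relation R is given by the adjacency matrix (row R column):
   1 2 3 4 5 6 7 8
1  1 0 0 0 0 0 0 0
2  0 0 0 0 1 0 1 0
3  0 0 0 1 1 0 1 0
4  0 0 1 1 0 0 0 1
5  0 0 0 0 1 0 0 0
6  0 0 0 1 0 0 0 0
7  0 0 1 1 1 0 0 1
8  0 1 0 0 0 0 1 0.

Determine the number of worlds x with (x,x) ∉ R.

5

Enumerating: 2, 3, 6, 7, 8.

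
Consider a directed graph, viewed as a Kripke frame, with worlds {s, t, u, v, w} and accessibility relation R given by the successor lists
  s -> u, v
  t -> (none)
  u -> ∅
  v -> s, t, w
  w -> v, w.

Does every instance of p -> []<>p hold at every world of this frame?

No

Axiom B corresponds to the accessibility relation being symmetric.
Symmetric: no — s R u but not u R s.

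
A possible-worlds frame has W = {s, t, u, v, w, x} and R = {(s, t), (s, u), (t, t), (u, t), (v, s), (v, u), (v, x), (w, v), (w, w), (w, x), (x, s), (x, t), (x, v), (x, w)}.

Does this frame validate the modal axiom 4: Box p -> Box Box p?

Axiom 4 corresponds to the accessibility relation being transitive.
Transitive: no — v R s and s R t, but not v R t.

No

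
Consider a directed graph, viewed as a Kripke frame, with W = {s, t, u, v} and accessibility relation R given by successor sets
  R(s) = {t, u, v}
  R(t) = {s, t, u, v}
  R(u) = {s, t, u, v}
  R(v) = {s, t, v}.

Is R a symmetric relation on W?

Symmetric: no — u R v but not v R u.

No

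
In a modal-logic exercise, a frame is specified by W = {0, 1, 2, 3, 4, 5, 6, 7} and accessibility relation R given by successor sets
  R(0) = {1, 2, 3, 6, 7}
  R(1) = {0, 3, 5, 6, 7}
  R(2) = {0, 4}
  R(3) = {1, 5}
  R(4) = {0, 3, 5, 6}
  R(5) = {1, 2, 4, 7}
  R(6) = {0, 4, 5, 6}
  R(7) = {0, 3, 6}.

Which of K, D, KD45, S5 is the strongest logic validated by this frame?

D

Serial (axiom D): yes — every world has a successor (e.g. 0 R 1).
Euclidean (axiom 5): no — 0 R 1 and 0 R 2, but not 1 R 2.
Transitive (axiom 4): no — 0 R 1 and 1 R 5, but not 0 R 5.
Reflexive (axiom T): no — 0 is not related to itself.
So F validates K, D; KD45 would additionally require R to be Euclidean and transitive. The strongest is D.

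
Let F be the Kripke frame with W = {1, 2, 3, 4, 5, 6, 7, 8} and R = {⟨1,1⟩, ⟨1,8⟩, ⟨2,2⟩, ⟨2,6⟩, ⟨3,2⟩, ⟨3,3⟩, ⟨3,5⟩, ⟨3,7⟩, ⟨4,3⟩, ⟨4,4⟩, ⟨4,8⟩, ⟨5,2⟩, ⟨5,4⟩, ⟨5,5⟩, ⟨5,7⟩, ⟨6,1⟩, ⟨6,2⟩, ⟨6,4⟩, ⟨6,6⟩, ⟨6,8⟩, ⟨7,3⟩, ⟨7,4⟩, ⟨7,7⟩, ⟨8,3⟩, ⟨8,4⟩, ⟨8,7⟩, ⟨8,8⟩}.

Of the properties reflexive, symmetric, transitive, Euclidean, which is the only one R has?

Reflexive: yes — every world is R-related to itself.
Symmetric: no — 1 R 8 but not 8 R 1.
Transitive: no — 1 R 8 and 8 R 3, but not 1 R 3.
Euclidean: no — 3 R 2 and 3 R 5, but not 2 R 5.
Only reflexive holds.

reflexive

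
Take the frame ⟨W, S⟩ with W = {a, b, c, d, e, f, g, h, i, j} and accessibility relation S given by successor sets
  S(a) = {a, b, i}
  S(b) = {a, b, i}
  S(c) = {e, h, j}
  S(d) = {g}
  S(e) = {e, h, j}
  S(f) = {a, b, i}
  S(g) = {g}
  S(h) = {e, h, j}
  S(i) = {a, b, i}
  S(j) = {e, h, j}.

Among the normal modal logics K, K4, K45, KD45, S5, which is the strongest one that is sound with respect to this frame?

Transitive (axiom 4): yes — every two-step S-path is closed by a direct edge.
Euclidean (axiom 5): yes — any two successors of a common world are S-related.
Serial (axiom D): yes — every world has a successor (e.g. a S a).
Reflexive (axiom T): no — c is not related to itself.
So F validates K, K4, K45, KD45; S5 would additionally require S to be reflexive. The strongest is KD45.

KD45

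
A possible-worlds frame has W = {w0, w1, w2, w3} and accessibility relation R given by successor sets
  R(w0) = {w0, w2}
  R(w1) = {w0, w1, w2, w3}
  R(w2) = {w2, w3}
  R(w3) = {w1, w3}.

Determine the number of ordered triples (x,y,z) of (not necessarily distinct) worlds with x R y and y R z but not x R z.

Enumerating: (w0,w2,w3), (w2,w3,w1), (w3,w1,w0), (w3,w1,w2).

4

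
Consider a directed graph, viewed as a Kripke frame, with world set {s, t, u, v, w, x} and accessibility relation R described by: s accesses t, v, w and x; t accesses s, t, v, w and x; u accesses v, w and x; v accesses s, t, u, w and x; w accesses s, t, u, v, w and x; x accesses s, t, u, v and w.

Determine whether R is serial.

Yes

Serial: yes — every world has a successor (e.g. s R t).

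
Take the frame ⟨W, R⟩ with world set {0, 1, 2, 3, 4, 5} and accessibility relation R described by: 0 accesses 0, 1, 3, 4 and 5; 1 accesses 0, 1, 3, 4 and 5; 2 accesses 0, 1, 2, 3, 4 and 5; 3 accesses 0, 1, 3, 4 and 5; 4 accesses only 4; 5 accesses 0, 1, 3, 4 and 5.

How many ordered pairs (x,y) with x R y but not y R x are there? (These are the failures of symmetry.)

9

Enumerating: (0,4), (1,4), (2,0), (2,1), (2,3), (2,4), (2,5), (3,4), (5,4).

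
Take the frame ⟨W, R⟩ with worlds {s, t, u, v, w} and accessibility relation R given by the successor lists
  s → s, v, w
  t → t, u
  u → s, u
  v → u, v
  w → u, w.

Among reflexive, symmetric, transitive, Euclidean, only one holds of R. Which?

reflexive

Reflexive: yes — every world is R-related to itself.
Symmetric: no — s R v but not v R s.
Transitive: no — s R v and v R u, but not s R u.
Euclidean: no — s R v and s R w, but not v R w.
Only reflexive holds.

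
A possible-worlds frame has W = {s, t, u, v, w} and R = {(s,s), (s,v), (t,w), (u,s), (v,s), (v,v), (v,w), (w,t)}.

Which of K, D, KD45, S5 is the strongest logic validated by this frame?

D

Serial (axiom D): yes — every world has a successor (e.g. s R s).
Euclidean (axiom 5): no — v R s and v R w, but not s R w.
Transitive (axiom 4): no — s R v and v R w, but not s R w.
Reflexive (axiom T): no — t is not related to itself.
So F validates K, D; KD45 would additionally require R to be Euclidean and transitive. The strongest is D.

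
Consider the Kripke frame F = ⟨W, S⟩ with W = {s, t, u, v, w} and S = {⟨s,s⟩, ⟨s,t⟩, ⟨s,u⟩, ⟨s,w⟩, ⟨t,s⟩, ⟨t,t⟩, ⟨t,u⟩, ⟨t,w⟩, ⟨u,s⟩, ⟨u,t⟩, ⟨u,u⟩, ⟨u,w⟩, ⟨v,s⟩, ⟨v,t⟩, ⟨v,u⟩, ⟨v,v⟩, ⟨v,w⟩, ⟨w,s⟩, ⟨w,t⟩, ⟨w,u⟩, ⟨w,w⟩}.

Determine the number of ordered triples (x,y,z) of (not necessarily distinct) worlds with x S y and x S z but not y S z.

Enumerating: (v,s,v), (v,t,v), (v,u,v), (v,w,v).

4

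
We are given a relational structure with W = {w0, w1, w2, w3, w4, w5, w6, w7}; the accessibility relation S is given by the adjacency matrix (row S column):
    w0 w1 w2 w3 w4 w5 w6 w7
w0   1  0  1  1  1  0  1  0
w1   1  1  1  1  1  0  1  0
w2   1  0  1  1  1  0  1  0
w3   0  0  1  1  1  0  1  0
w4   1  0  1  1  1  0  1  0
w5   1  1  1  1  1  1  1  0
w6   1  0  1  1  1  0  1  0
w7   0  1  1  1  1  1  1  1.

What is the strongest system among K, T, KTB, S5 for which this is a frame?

Reflexive (axiom T): yes — every world is S-related to itself.
Symmetric (axiom B): no — w0 S w3 but not w3 S w0.
Euclidean (axiom 5): no — w1 S w3 and w1 S w0, but not w3 S w0.
So F validates K, T; KTB would additionally require S to be symmetric. The strongest is T.

T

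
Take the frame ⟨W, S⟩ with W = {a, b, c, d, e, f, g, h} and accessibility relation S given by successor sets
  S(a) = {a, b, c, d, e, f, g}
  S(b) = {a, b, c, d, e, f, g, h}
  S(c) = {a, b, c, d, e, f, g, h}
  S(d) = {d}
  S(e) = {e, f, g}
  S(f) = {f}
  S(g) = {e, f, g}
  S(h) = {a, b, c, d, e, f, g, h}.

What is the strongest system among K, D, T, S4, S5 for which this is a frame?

Serial (axiom D): yes — every world has a successor (e.g. a S a).
Reflexive (axiom T): yes — every world is S-related to itself.
Transitive (axiom 4): no — a S b and b S h, but not a S h.
Euclidean (axiom 5): no — a S d and a S b, but not d S b.
So F validates K, D, T; S4 would additionally require S to be transitive. The strongest is T.

T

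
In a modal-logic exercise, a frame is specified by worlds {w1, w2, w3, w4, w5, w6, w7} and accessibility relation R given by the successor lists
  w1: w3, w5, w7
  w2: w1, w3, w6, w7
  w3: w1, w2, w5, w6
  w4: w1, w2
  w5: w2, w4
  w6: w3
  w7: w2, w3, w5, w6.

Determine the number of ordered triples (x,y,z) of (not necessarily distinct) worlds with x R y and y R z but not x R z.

37

Enumerating: (w1,w3,w1), (w1,w3,w2), (w1,w3,w6), (w1,w5,w2), (w1,w5,w4), (w1,w7,w2), (w1,w7,w6), (w2,w1,w5), (w2,w3,w2), (w2,w3,w5), (w2,w7,w2), (w2,w7,w5), … and 25 more.
Total: 37.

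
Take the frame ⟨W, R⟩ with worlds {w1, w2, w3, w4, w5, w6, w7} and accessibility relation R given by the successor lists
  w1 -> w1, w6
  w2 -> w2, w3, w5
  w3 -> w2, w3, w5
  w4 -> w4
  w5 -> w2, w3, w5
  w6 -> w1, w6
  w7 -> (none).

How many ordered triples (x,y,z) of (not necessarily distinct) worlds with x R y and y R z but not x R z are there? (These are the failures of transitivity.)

R is transitive; there are no such tuples.

0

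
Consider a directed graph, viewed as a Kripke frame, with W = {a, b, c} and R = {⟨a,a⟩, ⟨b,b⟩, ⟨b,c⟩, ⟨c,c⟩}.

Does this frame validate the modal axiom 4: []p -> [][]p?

Yes

The schema 4 characterises exactly the transitive frames.
Transitive: yes — every two-step R-path is closed by a direct edge.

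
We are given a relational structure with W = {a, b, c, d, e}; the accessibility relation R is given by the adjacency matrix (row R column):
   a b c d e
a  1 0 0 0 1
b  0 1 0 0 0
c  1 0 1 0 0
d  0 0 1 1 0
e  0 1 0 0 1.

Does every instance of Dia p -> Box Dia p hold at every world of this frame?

The schema 5 characterises exactly the Euclidean frames.
Euclidean: no — a R e and a R a, but not e R a.

No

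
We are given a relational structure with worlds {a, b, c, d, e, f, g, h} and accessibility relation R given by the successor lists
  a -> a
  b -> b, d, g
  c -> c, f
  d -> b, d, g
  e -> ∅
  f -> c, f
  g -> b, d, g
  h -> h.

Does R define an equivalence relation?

No

Reflexive: no — e is not related to itself.
Symmetric: yes — every pair in R has its reverse in R.
Transitive: yes — every two-step R-path is closed by a direct edge.
So R is not an equivalence relation.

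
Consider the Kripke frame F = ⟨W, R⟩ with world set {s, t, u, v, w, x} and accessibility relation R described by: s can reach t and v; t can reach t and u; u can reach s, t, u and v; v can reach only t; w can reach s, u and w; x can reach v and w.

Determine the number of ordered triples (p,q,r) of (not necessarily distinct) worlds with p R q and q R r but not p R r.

11

Enumerating: (s,t,u), (t,u,s), (t,u,v), (v,t,u), (w,s,t), (w,s,v), (w,u,t), (w,u,v), (x,v,t), (x,w,s), (x,w,u).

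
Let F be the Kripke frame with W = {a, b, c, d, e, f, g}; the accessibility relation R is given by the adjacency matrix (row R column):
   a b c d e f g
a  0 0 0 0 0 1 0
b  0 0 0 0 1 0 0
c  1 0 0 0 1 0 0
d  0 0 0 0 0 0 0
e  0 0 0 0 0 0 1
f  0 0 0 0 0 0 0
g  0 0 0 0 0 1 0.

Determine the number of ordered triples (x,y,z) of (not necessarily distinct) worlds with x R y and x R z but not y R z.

Enumerating: (a,f,f), (b,e,e), (c,a,a), (c,a,e), (c,e,a), (c,e,e), (e,g,g), (g,f,f).

8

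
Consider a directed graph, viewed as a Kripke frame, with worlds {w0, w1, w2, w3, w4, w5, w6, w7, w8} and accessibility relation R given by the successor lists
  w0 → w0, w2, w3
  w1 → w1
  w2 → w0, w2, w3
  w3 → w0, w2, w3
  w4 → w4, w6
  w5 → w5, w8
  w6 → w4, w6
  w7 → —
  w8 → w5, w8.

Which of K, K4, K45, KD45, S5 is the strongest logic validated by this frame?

Transitive (axiom 4): yes — every two-step R-path is closed by a direct edge.
Euclidean (axiom 5): yes — any two successors of a common world are R-related.
Serial (axiom D): no — w7 has no R-successor.
Reflexive (axiom T): no — w7 is not related to itself.
So F validates K, K4, K45; KD45 would additionally require R to be serial. The strongest is K45.

K45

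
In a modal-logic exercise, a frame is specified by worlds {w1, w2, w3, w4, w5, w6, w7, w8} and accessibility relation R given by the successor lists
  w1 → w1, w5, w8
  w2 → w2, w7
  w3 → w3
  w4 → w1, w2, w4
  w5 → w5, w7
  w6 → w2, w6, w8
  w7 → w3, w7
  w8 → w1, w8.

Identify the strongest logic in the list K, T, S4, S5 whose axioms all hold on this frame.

T

Reflexive (axiom T): yes — every world is R-related to itself.
Transitive (axiom 4): no — w1 R w5 and w5 R w7, but not w1 R w7.
Euclidean (axiom 5): no — w1 R w5 and w1 R w8, but not w5 R w8.
So F validates K, T; S4 would additionally require R to be transitive. The strongest is T.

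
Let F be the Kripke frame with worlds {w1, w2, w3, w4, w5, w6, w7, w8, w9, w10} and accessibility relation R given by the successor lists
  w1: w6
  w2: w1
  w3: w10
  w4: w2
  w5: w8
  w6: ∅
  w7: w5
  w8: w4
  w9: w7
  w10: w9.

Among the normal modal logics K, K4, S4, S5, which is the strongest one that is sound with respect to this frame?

Transitive (axiom 4): no — w10 R w9 and w9 R w7, but not w10 R w7.
Reflexive (axiom T): no — w1 is not related to itself.
Euclidean (axiom 5): no — w1 R w6 and w1 R w6, but not w6 R w6.
So F validates K; K4 would additionally require R to be transitive. The strongest is K.

K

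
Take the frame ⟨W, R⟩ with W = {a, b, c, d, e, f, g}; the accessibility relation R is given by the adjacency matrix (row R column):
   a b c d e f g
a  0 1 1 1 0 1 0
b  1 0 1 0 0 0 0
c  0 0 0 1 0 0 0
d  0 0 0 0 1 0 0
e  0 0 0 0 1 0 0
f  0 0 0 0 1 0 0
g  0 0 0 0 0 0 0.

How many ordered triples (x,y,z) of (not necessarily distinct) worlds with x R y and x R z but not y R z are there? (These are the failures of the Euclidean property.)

Enumerating: (a,b,b), (a,b,d), (a,b,f), (a,c,b), (a,c,c), (a,c,f), (a,d,b), (a,d,c), (a,d,d), (a,d,f), (a,f,b), (a,f,c), (a,f,d), (a,f,f), (b,a,a), (b,c,a), (b,c,c), (c,d,d).

18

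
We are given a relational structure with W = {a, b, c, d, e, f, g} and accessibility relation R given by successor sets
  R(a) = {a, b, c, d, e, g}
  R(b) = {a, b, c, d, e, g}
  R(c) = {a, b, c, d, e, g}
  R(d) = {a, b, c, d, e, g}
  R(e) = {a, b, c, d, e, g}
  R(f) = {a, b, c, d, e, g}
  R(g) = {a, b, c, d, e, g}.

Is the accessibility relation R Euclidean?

Yes

Euclidean: yes — any two successors of a common world are R-related.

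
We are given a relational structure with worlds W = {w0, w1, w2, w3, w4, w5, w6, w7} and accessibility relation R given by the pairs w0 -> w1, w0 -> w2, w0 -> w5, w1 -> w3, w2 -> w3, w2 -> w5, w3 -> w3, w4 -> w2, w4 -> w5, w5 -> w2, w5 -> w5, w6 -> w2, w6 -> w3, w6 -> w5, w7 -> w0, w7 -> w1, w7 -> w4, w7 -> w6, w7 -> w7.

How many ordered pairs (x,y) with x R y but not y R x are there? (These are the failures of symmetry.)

14

Enumerating: (w0,w1), (w0,w2), (w0,w5), (w1,w3), (w2,w3), (w4,w2), (w4,w5), (w6,w2), (w6,w3), (w6,w5), (w7,w0), (w7,w1), (w7,w4), (w7,w6).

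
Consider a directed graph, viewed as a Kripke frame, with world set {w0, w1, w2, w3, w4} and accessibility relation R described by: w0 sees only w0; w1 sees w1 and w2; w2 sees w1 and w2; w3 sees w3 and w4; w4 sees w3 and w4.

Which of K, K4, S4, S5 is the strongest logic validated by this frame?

Transitive (axiom 4): yes — every two-step R-path is closed by a direct edge.
Reflexive (axiom T): yes — every world is R-related to itself.
Euclidean (axiom 5): yes — any two successors of a common world are R-related.
So F validates K, K4, S4, S5. The strongest is S5.

S5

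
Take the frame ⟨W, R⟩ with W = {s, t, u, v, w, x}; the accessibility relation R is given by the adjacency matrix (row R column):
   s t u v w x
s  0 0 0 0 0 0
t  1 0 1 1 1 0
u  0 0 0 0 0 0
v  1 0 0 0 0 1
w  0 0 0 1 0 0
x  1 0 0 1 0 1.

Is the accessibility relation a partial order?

No

Reflexive: no — s is not related to itself.
Transitive: no — t R v and v R x, but not t R x.
Antisymmetric: no — v R x and x R v with v ≠ x.
So R is not a partial order.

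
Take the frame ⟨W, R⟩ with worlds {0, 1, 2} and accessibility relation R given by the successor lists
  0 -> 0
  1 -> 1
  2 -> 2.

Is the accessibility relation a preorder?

Reflexive: yes — every world is R-related to itself.
Transitive: yes — every two-step R-path is closed by a direct edge.
So R is a preorder.

Yes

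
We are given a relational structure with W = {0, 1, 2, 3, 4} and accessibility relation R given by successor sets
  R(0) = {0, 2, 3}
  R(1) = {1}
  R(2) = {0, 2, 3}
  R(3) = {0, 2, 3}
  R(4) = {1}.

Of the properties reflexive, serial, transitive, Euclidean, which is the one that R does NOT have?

reflexive

Reflexive: no — 4 is not related to itself.
Serial: yes — every world has a successor (e.g. 0 R 0).
Transitive: yes — every two-step R-path is closed by a direct edge.
Euclidean: yes — any two successors of a common world are R-related.
Only reflexive fails.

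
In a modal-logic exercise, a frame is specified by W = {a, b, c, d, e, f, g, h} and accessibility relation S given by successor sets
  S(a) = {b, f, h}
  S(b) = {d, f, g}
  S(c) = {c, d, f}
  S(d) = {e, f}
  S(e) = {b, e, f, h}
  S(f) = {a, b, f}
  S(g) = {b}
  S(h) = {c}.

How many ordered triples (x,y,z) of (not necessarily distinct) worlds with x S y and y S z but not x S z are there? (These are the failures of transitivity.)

27

Enumerating: (a,b,d), (a,b,g), (a,f,a), (a,h,c), (b,d,e), (b,f,a), (b,f,b), (b,g,b), (c,d,e), (c,f,a), (c,f,b), (d,e,b), … and 15 more.
Total: 27.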